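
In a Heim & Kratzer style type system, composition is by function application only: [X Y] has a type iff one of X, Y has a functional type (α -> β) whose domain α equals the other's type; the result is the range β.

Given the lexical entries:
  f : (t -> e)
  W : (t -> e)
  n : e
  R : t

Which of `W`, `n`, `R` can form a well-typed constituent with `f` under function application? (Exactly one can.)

W : (t -> e) — does not combine with f.
n : e — does not combine with f.
R — combines: f : (t -> e) takes R : t as argument, giving e.

R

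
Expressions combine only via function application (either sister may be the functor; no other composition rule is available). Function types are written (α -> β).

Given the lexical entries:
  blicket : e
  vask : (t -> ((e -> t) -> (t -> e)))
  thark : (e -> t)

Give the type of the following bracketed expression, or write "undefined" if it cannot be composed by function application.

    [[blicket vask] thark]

At [blicket vask]: neither e nor (t -> ((e -> t) -> (t -> e))) can take the other as argument; the node is ill-typed.

undefined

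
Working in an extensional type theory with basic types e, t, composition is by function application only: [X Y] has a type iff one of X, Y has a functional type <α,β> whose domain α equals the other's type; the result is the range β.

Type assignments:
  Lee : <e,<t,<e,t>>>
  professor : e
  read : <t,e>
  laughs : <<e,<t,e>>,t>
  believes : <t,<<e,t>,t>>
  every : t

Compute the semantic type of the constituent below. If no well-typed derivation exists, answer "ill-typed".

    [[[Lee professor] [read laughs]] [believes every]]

[Lee professor] — Lee of type <e,<t,<e,t>>> combines with professor of type e: type <t,<e,t>>.
At [read laughs]: neither <t,e> nor <<e,<t,e>>,t> can take the other as argument; the node is ill-typed.

ill-typed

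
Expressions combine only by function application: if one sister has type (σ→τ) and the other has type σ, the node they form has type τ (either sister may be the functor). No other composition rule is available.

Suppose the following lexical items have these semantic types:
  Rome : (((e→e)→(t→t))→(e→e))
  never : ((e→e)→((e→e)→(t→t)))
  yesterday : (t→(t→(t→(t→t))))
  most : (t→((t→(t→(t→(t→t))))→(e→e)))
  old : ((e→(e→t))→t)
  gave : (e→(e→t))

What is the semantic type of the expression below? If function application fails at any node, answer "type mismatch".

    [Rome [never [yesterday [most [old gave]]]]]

[old gave]: ((e→(e→t))→t) applied to (e→(e→t)) yields t.
[most [old gave]]: (t→((t→(t→(t→(t→t))))→(e→e))) applied to t yields ((t→(t→(t→(t→t))))→(e→e)).
[yesterday [most [old gave]]]: ((t→(t→(t→(t→t))))→(e→e)) applied to (t→(t→(t→(t→t)))) yields (e→e).
[never [yesterday [most [old gave]]]]: ((e→e)→((e→e)→(t→t))) applied to (e→e) yields ((e→e)→(t→t)).
[Rome [never [yesterday [most [old gave]]]]]: (((e→e)→(t→t))→(e→e)) applied to ((e→e)→(t→t)) yields (e→e).

(e→e)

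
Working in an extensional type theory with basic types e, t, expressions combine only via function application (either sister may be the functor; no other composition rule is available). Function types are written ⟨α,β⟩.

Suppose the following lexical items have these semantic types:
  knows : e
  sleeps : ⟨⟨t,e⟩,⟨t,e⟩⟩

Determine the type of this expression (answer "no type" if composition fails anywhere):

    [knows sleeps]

no type

[knows sleeps]: e with ⟨⟨t,e⟩,⟨t,e⟩⟩ — neither is a function whose domain matches the other; composition fails here.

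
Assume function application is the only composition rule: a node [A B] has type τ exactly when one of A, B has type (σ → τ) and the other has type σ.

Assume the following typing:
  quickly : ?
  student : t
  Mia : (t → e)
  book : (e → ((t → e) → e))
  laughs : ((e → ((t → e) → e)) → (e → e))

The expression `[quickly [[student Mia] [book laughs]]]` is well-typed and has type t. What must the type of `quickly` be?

(e → t)

For [quickly [[student Mia] [book laughs]]] to have type t with [[student Mia] [book laughs]] of type e, quickly must be the function: quickly : (e → t).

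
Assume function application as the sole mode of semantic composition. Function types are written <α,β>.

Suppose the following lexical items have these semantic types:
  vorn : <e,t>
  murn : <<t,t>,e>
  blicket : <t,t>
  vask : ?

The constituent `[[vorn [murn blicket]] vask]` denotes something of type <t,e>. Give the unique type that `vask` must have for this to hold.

<t,<t,e>>

[[vorn [murn blicket]] vask] is required to be <t,e>. [vorn [murn blicket]] : t cannot yield <t,e> as functor, so vask : <t,<t,e>>.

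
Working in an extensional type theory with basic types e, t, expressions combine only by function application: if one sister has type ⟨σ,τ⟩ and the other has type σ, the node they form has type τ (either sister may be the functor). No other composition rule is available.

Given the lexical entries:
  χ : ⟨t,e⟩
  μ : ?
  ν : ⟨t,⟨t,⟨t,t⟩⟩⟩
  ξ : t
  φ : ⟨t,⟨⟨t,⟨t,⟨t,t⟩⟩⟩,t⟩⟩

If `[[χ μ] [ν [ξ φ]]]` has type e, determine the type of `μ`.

⟨⟨t,e⟩,⟨t,e⟩⟩

[[χ μ] [ν [ξ φ]]] is required to be e. [ν [ξ φ]] : t cannot yield e as functor, so [χ μ] : ⟨t,e⟩.
[χ μ] is required to be ⟨t,e⟩. χ : ⟨t,e⟩ cannot yield ⟨t,e⟩ as functor, so μ : ⟨⟨t,e⟩,⟨t,e⟩⟩.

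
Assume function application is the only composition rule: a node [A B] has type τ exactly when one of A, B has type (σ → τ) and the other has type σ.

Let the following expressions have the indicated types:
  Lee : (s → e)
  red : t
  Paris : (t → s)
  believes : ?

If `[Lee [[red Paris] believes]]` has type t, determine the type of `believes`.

(s → ((s → e) → t))

[Lee [[red Paris] believes]] must have type t. The sister Lee has type (s → e); that is not a function onto t, so [[red Paris] believes] must be the functor, of type ((s → e) → t).
[[red Paris] believes] must have type ((s → e) → t). The sister [red Paris] has type s; that is not a function onto ((s → e) → t), so believes must be the functor, of type (s → ((s → e) → t)).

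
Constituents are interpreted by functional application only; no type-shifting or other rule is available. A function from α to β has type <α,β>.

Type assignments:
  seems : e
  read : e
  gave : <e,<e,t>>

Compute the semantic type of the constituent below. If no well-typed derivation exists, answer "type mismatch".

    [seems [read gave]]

[read gave]: gave is <e,<e,t>>, read is e; result <e,t>.
[seems [read gave]]: [read gave] is <e,t>, seems is e; result t.

t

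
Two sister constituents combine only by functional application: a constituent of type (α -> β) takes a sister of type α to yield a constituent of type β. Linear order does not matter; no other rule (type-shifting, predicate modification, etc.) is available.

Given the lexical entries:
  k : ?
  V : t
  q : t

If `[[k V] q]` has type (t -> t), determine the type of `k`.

(t -> (t -> (t -> t)))

For [[k V] q] to have type (t -> t) with q of type t, [k V] must be the function: [k V] : (t -> (t -> t)).
For [k V] to have type (t -> (t -> t)) with V of type t, k must be the function: k : (t -> (t -> (t -> t))).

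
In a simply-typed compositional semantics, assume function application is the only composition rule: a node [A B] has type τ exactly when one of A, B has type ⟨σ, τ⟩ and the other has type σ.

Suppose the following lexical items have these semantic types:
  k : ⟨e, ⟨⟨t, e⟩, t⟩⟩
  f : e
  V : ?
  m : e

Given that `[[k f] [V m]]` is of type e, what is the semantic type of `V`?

⟨e, ⟨⟨⟨t, e⟩, t⟩, e⟩⟩

[[k f] [V m]] is required to be e. [k f] : ⟨⟨t, e⟩, t⟩ cannot yield e as functor, so [V m] : ⟨⟨⟨t, e⟩, t⟩, e⟩.
[V m] is required to be ⟨⟨⟨t, e⟩, t⟩, e⟩. m : e cannot yield ⟨⟨⟨t, e⟩, t⟩, e⟩ as functor, so V : ⟨e, ⟨⟨⟨t, e⟩, t⟩, e⟩⟩.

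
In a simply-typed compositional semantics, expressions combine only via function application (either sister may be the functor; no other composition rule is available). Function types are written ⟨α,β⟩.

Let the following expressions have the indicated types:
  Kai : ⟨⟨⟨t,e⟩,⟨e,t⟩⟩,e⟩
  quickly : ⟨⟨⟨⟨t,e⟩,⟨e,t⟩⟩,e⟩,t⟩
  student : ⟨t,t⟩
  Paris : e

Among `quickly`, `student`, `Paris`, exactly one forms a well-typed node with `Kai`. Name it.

quickly — combines: quickly : ⟨⟨⟨⟨t,e⟩,⟨e,t⟩⟩,e⟩,t⟩ takes Kai : ⟨⟨⟨t,e⟩,⟨e,t⟩⟩,e⟩ as argument, giving t.
student : ⟨t,t⟩ — Kai needs ⟨⟨t,e⟩,⟨e,t⟩⟩; student needs t; neither fits.
Paris : e — Kai needs ⟨⟨t,e⟩,⟨e,t⟩⟩; Paris needs nothing (atomic); neither fits.

quickly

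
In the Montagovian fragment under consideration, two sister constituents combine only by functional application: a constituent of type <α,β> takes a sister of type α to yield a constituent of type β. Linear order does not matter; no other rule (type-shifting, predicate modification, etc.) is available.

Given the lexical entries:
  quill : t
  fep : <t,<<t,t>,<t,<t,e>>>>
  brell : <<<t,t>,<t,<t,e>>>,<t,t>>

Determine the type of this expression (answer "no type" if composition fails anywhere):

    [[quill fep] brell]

[quill fep]: <t,<<t,t>,<t,<t,e>>>> applied to t yields <<t,t>,<t,<t,e>>>.
[[quill fep] brell]: <<<t,t>,<t,<t,e>>>,<t,t>> applied to <<t,t>,<t,<t,e>>> yields <t,t>.

<t,t>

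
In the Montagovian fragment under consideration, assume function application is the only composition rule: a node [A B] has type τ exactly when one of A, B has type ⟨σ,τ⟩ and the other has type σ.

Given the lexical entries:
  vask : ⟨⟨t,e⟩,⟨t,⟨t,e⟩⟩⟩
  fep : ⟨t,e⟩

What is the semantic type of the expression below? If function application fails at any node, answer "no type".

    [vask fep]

At [vask fep], vask : ⟨⟨t,e⟩,⟨t,⟨t,e⟩⟩⟩ takes fep : ⟨t,e⟩, giving ⟨t,⟨t,e⟩⟩.

⟨t,⟨t,e⟩⟩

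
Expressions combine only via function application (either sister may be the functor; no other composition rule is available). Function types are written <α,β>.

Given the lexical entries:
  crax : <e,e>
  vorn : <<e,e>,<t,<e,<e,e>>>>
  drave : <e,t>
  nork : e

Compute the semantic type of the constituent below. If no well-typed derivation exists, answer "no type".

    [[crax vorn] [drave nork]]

At [crax vorn], vorn : <<e,e>,<t,<e,<e,e>>>> takes crax : <e,e>, giving <t,<e,<e,e>>>.
At [drave nork], drave : <e,t> takes nork : e, giving t.
At [[crax vorn] [drave nork]], [crax vorn] : <t,<e,<e,e>>> takes [drave nork] : t, giving <e,<e,e>>.

<e,<e,e>>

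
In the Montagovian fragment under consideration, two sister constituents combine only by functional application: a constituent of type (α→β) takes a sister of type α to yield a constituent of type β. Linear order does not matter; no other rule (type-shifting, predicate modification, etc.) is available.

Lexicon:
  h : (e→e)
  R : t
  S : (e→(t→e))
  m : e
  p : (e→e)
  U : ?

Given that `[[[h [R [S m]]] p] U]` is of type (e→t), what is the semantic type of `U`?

At [[[h [R [S m]]] p] U] (required: (e→t)): [[h [R [S m]]] p] is e, which is not a function with range (e→t); hence U is the functor — type (e→(e→t)).

(e→(e→t))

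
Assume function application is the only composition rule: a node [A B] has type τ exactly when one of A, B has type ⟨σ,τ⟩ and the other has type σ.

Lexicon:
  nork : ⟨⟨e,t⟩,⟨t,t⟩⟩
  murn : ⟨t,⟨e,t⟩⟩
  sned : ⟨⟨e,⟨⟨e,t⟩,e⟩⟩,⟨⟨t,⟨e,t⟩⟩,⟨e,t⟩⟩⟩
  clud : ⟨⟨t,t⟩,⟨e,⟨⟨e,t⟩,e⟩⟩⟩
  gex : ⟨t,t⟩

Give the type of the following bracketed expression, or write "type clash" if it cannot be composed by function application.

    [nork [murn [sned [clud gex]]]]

⟨t,t⟩

[clud gex]: clud is ⟨⟨t,t⟩,⟨e,⟨⟨e,t⟩,e⟩⟩⟩, gex is ⟨t,t⟩; result ⟨e,⟨⟨e,t⟩,e⟩⟩.
[sned [clud gex]]: sned is ⟨⟨e,⟨⟨e,t⟩,e⟩⟩,⟨⟨t,⟨e,t⟩⟩,⟨e,t⟩⟩⟩, [clud gex] is ⟨e,⟨⟨e,t⟩,e⟩⟩; result ⟨⟨t,⟨e,t⟩⟩,⟨e,t⟩⟩.
[murn [sned [clud gex]]]: [sned [clud gex]] is ⟨⟨t,⟨e,t⟩⟩,⟨e,t⟩⟩, murn is ⟨t,⟨e,t⟩⟩; result ⟨e,t⟩.
[nork [murn [sned [clud gex]]]]: nork is ⟨⟨e,t⟩,⟨t,t⟩⟩, [murn [sned [clud gex]]] is ⟨e,t⟩; result ⟨t,t⟩.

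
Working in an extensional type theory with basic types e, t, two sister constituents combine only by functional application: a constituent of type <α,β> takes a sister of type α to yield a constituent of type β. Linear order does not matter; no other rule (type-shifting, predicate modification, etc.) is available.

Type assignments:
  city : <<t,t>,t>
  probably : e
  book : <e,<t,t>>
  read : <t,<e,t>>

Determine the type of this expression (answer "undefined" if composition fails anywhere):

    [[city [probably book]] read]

[probably book]: functor book : <e,<t,t>>, argument probably : e; result <t,t>.
[city [probably book]]: functor city : <<t,t>,t>, argument [probably book] : <t,t>; result t.
[[city [probably book]] read]: functor read : <t,<e,t>>, argument [city [probably book]] : t; result <e,t>.

<e,t>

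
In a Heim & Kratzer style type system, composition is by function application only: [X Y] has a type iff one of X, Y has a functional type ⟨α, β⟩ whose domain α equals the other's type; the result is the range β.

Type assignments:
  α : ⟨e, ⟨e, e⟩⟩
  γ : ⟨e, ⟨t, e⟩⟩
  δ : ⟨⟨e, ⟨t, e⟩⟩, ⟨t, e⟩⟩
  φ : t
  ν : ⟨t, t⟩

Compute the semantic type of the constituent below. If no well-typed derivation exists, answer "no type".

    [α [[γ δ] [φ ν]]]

At [γ δ], δ : ⟨⟨e, ⟨t, e⟩⟩, ⟨t, e⟩⟩ takes γ : ⟨e, ⟨t, e⟩⟩, giving ⟨t, e⟩.
At [φ ν], ν : ⟨t, t⟩ takes φ : t, giving t.
At [[γ δ] [φ ν]], [γ δ] : ⟨t, e⟩ takes [φ ν] : t, giving e.
At [α [[γ δ] [φ ν]]], α : ⟨e, ⟨e, e⟩⟩ takes [[γ δ] [φ ν]] : e, giving ⟨e, e⟩.

⟨e, e⟩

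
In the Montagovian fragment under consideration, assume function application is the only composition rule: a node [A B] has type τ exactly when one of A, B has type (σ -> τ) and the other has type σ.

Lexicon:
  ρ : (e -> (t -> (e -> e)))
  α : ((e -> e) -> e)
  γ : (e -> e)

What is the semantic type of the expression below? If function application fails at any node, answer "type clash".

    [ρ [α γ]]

(t -> (e -> e))

[α γ]: ((e -> e) -> e) applied to (e -> e) yields e.
[ρ [α γ]]: (e -> (t -> (e -> e))) applied to e yields (t -> (e -> e)).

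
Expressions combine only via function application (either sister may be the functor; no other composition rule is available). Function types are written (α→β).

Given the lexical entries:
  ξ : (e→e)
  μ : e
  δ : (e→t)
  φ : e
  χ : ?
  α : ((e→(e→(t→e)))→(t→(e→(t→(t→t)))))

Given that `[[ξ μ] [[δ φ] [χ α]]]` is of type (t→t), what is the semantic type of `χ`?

(((e→(e→(t→e)))→(t→(e→(t→(t→t)))))→(t→(e→(t→t))))

For [[ξ μ] [[δ φ] [χ α]]] to have type (t→t) with [ξ μ] of type e, [[δ φ] [χ α]] must be the function: [[δ φ] [χ α]] : (e→(t→t)).
For [[δ φ] [χ α]] to have type (e→(t→t)) with [δ φ] of type t, [χ α] must be the function: [χ α] : (t→(e→(t→t))).
For [χ α] to have type (t→(e→(t→t))) with α of type ((e→(e→(t→e)))→(t→(e→(t→(t→t))))), χ must be the function: χ : (((e→(e→(t→e)))→(t→(e→(t→(t→t)))))→(t→(e→(t→t)))).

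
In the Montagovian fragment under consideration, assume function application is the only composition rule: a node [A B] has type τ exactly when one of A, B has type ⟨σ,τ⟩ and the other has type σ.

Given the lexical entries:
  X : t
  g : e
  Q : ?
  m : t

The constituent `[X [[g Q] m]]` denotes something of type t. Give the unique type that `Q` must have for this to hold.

⟨e,⟨t,⟨t,t⟩⟩⟩

For [X [[g Q] m]] to have type t with X of type t, [[g Q] m] must be the function: [[g Q] m] : ⟨t,t⟩.
For [[g Q] m] to have type ⟨t,t⟩ with m of type t, [g Q] must be the function: [g Q] : ⟨t,⟨t,t⟩⟩.
For [g Q] to have type ⟨t,⟨t,t⟩⟩ with g of type e, Q must be the function: Q : ⟨e,⟨t,⟨t,t⟩⟩⟩.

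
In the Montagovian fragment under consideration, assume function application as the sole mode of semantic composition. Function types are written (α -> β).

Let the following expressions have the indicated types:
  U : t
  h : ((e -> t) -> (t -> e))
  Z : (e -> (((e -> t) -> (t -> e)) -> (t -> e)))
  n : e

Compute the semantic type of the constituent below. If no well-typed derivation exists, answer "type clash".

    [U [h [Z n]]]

e

[Z n] — Z of type (e -> (((e -> t) -> (t -> e)) -> (t -> e))) combines with n of type e: type (((e -> t) -> (t -> e)) -> (t -> e)).
[h [Z n]] — [Z n] of type (((e -> t) -> (t -> e)) -> (t -> e)) combines with h of type ((e -> t) -> (t -> e)): type (t -> e).
[U [h [Z n]]] — [h [Z n]] of type (t -> e) combines with U of type t: type e.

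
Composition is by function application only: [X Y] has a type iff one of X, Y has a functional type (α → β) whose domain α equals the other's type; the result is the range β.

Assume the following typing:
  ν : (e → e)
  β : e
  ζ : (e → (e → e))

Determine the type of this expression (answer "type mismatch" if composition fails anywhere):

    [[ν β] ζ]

[ν β] — ν of type (e → e) combines with β of type e: type e.
[[ν β] ζ] — ζ of type (e → (e → e)) combines with [ν β] of type e: type (e → e).

(e → e)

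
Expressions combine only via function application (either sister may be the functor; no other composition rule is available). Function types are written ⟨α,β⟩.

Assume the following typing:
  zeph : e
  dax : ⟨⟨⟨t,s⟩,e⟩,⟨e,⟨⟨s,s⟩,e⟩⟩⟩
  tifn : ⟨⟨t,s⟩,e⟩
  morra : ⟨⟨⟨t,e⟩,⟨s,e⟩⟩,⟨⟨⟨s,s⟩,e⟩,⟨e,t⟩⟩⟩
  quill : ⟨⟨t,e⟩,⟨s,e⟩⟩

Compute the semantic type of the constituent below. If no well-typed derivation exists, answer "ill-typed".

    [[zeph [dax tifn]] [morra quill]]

⟨e,t⟩

[dax tifn]: ⟨⟨⟨t,s⟩,e⟩,⟨e,⟨⟨s,s⟩,e⟩⟩⟩ applied to ⟨⟨t,s⟩,e⟩ yields ⟨e,⟨⟨s,s⟩,e⟩⟩.
[zeph [dax tifn]]: ⟨e,⟨⟨s,s⟩,e⟩⟩ applied to e yields ⟨⟨s,s⟩,e⟩.
[morra quill]: ⟨⟨⟨t,e⟩,⟨s,e⟩⟩,⟨⟨⟨s,s⟩,e⟩,⟨e,t⟩⟩⟩ applied to ⟨⟨t,e⟩,⟨s,e⟩⟩ yields ⟨⟨⟨s,s⟩,e⟩,⟨e,t⟩⟩.
[[zeph [dax tifn]] [morra quill]]: ⟨⟨⟨s,s⟩,e⟩,⟨e,t⟩⟩ applied to ⟨⟨s,s⟩,e⟩ yields ⟨e,t⟩.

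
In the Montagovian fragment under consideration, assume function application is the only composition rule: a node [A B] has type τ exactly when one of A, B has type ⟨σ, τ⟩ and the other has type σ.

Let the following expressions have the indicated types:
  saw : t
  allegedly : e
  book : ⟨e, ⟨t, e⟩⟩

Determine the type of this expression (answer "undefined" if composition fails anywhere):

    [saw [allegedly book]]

At [allegedly book], book : ⟨e, ⟨t, e⟩⟩ takes allegedly : e, giving ⟨t, e⟩.
At [saw [allegedly book]], [allegedly book] : ⟨t, e⟩ takes saw : t, giving e.

e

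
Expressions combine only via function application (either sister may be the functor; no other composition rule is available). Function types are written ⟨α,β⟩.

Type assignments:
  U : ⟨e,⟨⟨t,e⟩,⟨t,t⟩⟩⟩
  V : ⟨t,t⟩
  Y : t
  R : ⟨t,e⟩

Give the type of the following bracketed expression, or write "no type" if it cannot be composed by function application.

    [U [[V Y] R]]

⟨⟨t,e⟩,⟨t,t⟩⟩

[V Y]: V is ⟨t,t⟩, Y is t; result t.
[[V Y] R]: R is ⟨t,e⟩, [V Y] is t; result e.
[U [[V Y] R]]: U is ⟨e,⟨⟨t,e⟩,⟨t,t⟩⟩⟩, [[V Y] R] is e; result ⟨⟨t,e⟩,⟨t,t⟩⟩.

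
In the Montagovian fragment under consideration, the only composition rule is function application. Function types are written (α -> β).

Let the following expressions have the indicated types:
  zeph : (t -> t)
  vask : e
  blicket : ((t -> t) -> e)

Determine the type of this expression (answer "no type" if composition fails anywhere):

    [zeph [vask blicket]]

no type

[vask blicket]: e and ((t -> t) -> e) cannot combine by function application — type clash.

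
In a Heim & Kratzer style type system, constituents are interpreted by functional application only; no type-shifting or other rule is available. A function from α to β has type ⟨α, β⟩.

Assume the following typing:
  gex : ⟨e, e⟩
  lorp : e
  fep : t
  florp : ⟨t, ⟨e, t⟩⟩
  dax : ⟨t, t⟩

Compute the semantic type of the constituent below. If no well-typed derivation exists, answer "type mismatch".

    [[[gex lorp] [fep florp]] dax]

t

[gex lorp] — gex of type ⟨e, e⟩ combines with lorp of type e: type e.
[fep florp] — florp of type ⟨t, ⟨e, t⟩⟩ combines with fep of type t: type ⟨e, t⟩.
[[gex lorp] [fep florp]] — [fep florp] of type ⟨e, t⟩ combines with [gex lorp] of type e: type t.
[[[gex lorp] [fep florp]] dax] — dax of type ⟨t, t⟩ combines with [[gex lorp] [fep florp]] of type t: type t.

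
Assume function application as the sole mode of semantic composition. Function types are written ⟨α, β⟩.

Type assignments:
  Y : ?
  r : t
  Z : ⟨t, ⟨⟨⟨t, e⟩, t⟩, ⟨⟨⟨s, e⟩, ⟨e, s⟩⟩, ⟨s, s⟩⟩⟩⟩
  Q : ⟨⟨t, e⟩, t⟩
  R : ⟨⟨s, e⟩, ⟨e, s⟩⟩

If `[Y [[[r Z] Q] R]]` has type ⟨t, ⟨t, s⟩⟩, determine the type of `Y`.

⟨⟨s, s⟩, ⟨t, ⟨t, s⟩⟩⟩

For [Y [[[r Z] Q] R]] to have type ⟨t, ⟨t, s⟩⟩ with [[[r Z] Q] R] of type ⟨s, s⟩, Y must be the function: Y : ⟨⟨s, s⟩, ⟨t, ⟨t, s⟩⟩⟩.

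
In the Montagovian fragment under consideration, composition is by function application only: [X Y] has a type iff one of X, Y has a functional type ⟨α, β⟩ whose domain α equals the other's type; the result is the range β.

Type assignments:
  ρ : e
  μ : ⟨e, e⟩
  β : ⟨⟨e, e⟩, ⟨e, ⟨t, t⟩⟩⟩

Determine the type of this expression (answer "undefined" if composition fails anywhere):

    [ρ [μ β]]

[μ β]: ⟨⟨e, e⟩, ⟨e, ⟨t, t⟩⟩⟩ applied to ⟨e, e⟩ yields ⟨e, ⟨t, t⟩⟩.
[ρ [μ β]]: ⟨e, ⟨t, t⟩⟩ applied to e yields ⟨t, t⟩.

⟨t, t⟩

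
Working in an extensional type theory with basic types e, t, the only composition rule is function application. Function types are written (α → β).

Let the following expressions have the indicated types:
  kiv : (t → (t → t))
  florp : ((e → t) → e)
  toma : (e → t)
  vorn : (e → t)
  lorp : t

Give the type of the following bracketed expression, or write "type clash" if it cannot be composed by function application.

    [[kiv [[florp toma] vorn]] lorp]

[florp toma]: functor florp : ((e → t) → e), argument toma : (e → t); result e.
[[florp toma] vorn]: functor vorn : (e → t), argument [florp toma] : e; result t.
[kiv [[florp toma] vorn]]: functor kiv : (t → (t → t)), argument [[florp toma] vorn] : t; result (t → t).
[[kiv [[florp toma] vorn]] lorp]: functor [kiv [[florp toma] vorn]] : (t → t), argument lorp : t; result t.

t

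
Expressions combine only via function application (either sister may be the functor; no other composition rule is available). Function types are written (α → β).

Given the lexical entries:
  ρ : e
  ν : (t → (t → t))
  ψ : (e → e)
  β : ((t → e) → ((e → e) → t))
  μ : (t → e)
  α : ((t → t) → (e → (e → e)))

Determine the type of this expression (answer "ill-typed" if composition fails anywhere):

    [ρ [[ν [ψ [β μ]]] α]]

(e → e)

[β μ]: functor β : ((t → e) → ((e → e) → t)), argument μ : (t → e); result ((e → e) → t).
[ψ [β μ]]: functor [β μ] : ((e → e) → t), argument ψ : (e → e); result t.
[ν [ψ [β μ]]]: functor ν : (t → (t → t)), argument [ψ [β μ]] : t; result (t → t).
[[ν [ψ [β μ]]] α]: functor α : ((t → t) → (e → (e → e))), argument [ν [ψ [β μ]]] : (t → t); result (e → (e → e)).
[ρ [[ν [ψ [β μ]]] α]]: functor [[ν [ψ [β μ]]] α] : (e → (e → e)), argument ρ : e; result (e → e).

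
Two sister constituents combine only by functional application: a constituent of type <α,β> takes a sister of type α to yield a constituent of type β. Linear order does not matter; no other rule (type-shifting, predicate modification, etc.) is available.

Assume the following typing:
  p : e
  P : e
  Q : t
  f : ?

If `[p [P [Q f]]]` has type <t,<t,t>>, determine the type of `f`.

[p [P [Q f]]] must have type <t,<t,t>>. The sister p has type e; that is not a function onto <t,<t,t>>, so [P [Q f]] must be the functor, of type <e,<t,<t,t>>>.
[P [Q f]] must have type <e,<t,<t,t>>>. The sister P has type e; that is not a function onto <e,<t,<t,t>>>, so [Q f] must be the functor, of type <e,<e,<t,<t,t>>>>.
[Q f] must have type <e,<e,<t,<t,t>>>>. The sister Q has type t; that is not a function onto <e,<e,<t,<t,t>>>>, so f must be the functor, of type <t,<e,<e,<t,<t,t>>>>>.

<t,<e,<e,<t,<t,t>>>>>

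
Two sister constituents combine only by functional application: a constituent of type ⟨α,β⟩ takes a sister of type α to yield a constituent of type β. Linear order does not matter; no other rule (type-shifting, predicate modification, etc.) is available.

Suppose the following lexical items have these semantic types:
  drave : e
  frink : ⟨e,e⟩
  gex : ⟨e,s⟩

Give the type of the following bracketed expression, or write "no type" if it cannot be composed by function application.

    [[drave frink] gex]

[drave frink]: functor frink : ⟨e,e⟩, argument drave : e; result e.
[[drave frink] gex]: functor gex : ⟨e,s⟩, argument [drave frink] : e; result s.

s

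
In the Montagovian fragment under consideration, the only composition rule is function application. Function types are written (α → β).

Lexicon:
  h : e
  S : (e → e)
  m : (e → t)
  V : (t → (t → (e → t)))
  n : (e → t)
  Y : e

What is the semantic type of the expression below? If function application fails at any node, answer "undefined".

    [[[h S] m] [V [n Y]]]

(e → t)

[h S]: functor S : (e → e), argument h : e; result e.
[[h S] m]: functor m : (e → t), argument [h S] : e; result t.
[n Y]: functor n : (e → t), argument Y : e; result t.
[V [n Y]]: functor V : (t → (t → (e → t))), argument [n Y] : t; result (t → (e → t)).
[[[h S] m] [V [n Y]]]: functor [V [n Y]] : (t → (e → t)), argument [[h S] m] : t; result (e → t).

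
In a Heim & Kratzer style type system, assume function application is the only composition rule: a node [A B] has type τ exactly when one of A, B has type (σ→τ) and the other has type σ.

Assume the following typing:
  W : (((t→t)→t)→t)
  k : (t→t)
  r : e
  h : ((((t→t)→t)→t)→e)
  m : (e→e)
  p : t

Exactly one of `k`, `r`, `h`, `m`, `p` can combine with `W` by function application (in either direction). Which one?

h

k : (t→t) — neither side's domain matches the other.
r : e — neither side's domain matches the other.
h — combines: h : ((((t→t)→t)→t)→e) takes W : (((t→t)→t)→t) as argument, giving e.
m : (e→e) — neither side's domain matches the other.
p : t — neither side's domain matches the other.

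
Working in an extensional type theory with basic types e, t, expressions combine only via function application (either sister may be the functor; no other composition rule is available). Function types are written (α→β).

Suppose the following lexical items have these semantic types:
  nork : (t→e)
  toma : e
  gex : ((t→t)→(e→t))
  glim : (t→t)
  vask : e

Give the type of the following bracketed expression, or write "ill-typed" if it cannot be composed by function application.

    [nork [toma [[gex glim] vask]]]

[gex glim]: ((t→t)→(e→t)) applied to (t→t) yields (e→t).
[[gex glim] vask]: (e→t) applied to e yields t.
At [toma [[gex glim] vask]]: neither e nor t can take the other as argument; the node is ill-typed.

ill-typed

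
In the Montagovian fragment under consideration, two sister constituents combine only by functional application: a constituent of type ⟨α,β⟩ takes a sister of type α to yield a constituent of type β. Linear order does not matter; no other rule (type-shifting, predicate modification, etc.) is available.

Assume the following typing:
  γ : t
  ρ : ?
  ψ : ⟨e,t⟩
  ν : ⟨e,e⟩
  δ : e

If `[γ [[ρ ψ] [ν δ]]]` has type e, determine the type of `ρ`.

At [γ [[ρ ψ] [ν δ]]] (required: e): γ is t, which is not a function with range e; hence [[ρ ψ] [ν δ]] is the functor — type ⟨t,e⟩.
At [[ρ ψ] [ν δ]] (required: ⟨t,e⟩): [ν δ] is e, which is not a function with range ⟨t,e⟩; hence [ρ ψ] is the functor — type ⟨e,⟨t,e⟩⟩.
At [ρ ψ] (required: ⟨e,⟨t,e⟩⟩): ψ is ⟨e,t⟩, which is not a function with range ⟨e,⟨t,e⟩⟩; hence ρ is the functor — type ⟨⟨e,t⟩,⟨e,⟨t,e⟩⟩⟩.

⟨⟨e,t⟩,⟨e,⟨t,e⟩⟩⟩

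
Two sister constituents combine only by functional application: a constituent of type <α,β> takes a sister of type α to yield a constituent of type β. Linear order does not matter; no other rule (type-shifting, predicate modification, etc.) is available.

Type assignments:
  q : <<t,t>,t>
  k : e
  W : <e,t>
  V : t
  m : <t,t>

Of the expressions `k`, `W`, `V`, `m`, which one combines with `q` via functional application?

m

k : e — neither side's domain matches the other.
W : <e,t> — neither side's domain matches the other.
V : t — neither side's domain matches the other.
m — combines: q : <<t,t>,t> takes m : <t,t> as argument, giving t.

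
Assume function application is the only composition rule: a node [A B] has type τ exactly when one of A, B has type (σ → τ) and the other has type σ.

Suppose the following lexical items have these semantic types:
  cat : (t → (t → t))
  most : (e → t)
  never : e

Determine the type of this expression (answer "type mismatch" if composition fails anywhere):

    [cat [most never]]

(t → t)

[most never]: (e → t) applied to e yields t.
[cat [most never]]: (t → (t → t)) applied to t yields (t → t).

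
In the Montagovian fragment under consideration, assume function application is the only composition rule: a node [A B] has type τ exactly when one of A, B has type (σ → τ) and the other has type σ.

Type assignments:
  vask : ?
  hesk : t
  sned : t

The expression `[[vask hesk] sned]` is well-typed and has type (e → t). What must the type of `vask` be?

(t → (t → (e → t)))

[[vask hesk] sned] must have type (e → t). The sister sned has type t; that is not a function onto (e → t), so [vask hesk] must be the functor, of type (t → (e → t)).
[vask hesk] must have type (t → (e → t)). The sister hesk has type t; that is not a function onto (t → (e → t)), so vask must be the functor, of type (t → (t → (e → t))).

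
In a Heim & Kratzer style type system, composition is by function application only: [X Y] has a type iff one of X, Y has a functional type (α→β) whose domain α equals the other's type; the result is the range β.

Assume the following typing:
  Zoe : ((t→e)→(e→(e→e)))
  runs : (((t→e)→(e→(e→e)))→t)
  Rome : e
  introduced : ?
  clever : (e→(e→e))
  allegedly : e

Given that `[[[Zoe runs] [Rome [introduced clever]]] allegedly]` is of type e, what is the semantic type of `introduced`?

((e→(e→e))→(e→(t→(e→e))))

[[[Zoe runs] [Rome [introduced clever]]] allegedly] is required to be e. allegedly : e cannot yield e as functor, so [[Zoe runs] [Rome [introduced clever]]] : (e→e).
[[Zoe runs] [Rome [introduced clever]]] is required to be (e→e). [Zoe runs] : t cannot yield (e→e) as functor, so [Rome [introduced clever]] : (t→(e→e)).
[Rome [introduced clever]] is required to be (t→(e→e)). Rome : e cannot yield (t→(e→e)) as functor, so [introduced clever] : (e→(t→(e→e))).
[introduced clever] is required to be (e→(t→(e→e))). clever : (e→(e→e)) cannot yield (e→(t→(e→e))) as functor, so introduced : ((e→(e→e))→(e→(t→(e→e)))).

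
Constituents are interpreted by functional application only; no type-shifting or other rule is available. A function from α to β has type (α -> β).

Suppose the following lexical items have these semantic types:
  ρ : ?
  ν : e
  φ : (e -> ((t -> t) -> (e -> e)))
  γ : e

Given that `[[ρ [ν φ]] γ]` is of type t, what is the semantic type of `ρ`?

(((t -> t) -> (e -> e)) -> (e -> t))

At [[ρ [ν φ]] γ] (required: t): γ is e, which is not a function with range t; hence [ρ [ν φ]] is the functor — type (e -> t).
At [ρ [ν φ]] (required: (e -> t)): [ν φ] is ((t -> t) -> (e -> e)), which is not a function with range (e -> t); hence ρ is the functor — type (((t -> t) -> (e -> e)) -> (e -> t)).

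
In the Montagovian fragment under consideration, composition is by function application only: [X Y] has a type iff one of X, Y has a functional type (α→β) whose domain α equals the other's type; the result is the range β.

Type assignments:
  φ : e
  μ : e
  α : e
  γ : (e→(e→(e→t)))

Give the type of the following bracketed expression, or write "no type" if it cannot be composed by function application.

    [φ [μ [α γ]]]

t

[α γ]: (e→(e→(e→t))) applied to e yields (e→(e→t)).
[μ [α γ]]: (e→(e→t)) applied to e yields (e→t).
[φ [μ [α γ]]]: (e→t) applied to e yields t.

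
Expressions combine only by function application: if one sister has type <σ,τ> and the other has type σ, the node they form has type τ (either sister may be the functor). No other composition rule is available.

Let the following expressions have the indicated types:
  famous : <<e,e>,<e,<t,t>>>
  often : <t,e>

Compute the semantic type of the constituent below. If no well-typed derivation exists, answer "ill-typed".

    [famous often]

[famous often]: <<e,e>,<e,<t,t>>> with <t,e> — neither is a function whose domain matches the other; composition fails here.

ill-typed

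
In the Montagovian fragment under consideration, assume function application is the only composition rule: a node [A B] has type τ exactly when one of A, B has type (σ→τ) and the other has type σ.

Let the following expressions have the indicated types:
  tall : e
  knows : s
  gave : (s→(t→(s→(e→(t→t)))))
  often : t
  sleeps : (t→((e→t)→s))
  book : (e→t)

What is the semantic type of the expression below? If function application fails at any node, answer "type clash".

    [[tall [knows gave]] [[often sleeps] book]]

[knows gave]: (s→(t→(s→(e→(t→t))))) applied to s yields (t→(s→(e→(t→t)))).
At [tall [knows gave]]: neither e nor (t→(s→(e→(t→t)))) can take the other as argument; the node is ill-typed.

type clash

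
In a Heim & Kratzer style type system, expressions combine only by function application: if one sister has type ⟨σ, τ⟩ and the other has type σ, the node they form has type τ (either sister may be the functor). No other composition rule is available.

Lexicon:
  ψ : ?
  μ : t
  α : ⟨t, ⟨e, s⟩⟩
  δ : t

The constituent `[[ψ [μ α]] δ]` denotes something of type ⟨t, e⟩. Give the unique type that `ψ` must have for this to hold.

⟨⟨e, s⟩, ⟨t, ⟨t, e⟩⟩⟩

[[ψ [μ α]] δ] must have type ⟨t, e⟩. The sister δ has type t; that is not a function onto ⟨t, e⟩, so [ψ [μ α]] must be the functor, of type ⟨t, ⟨t, e⟩⟩.
[ψ [μ α]] must have type ⟨t, ⟨t, e⟩⟩. The sister [μ α] has type ⟨e, s⟩; that is not a function onto ⟨t, ⟨t, e⟩⟩, so ψ must be the functor, of type ⟨⟨e, s⟩, ⟨t, ⟨t, e⟩⟩⟩.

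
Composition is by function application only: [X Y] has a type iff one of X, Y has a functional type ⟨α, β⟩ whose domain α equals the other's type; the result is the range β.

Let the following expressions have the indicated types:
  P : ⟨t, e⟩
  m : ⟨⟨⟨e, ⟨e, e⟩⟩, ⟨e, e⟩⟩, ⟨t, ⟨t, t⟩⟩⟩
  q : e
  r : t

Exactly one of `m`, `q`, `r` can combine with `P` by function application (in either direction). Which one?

r

m : ⟨⟨⟨e, ⟨e, e⟩⟩, ⟨e, e⟩⟩, ⟨t, ⟨t, t⟩⟩⟩ — P needs t; m needs ⟨⟨e, ⟨e, e⟩⟩, ⟨e, e⟩⟩; neither fits.
q : e — P needs t; q needs nothing (atomic); neither fits.
r — combines: P : ⟨t, e⟩ takes r : t as argument, giving e.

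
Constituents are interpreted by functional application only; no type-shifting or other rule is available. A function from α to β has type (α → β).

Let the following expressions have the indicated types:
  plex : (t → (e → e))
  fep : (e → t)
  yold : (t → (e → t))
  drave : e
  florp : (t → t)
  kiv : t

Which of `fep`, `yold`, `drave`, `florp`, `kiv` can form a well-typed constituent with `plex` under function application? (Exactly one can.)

kiv

fep : (e → t) — plex needs t; fep needs e; neither fits.
yold : (t → (e → t)) — plex needs t; yold needs t; neither fits.
drave : e — plex needs t; drave needs nothing (atomic); neither fits.
florp : (t → t) — plex needs t; florp needs t; neither fits.
kiv — combines: plex : (t → (e → e)) takes kiv : t as argument, giving (e → e).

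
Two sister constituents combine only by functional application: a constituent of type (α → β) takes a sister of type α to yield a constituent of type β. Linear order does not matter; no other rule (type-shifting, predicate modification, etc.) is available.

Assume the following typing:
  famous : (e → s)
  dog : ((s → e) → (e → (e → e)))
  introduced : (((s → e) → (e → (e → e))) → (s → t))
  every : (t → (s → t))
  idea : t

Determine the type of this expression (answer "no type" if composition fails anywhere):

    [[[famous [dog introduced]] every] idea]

[dog introduced]: introduced is (((s → e) → (e → (e → e))) → (s → t)), dog is ((s → e) → (e → (e → e))); result (s → t).
[famous [dog introduced]]: (e → s) with (s → t) — neither is a function whose domain matches the other; composition fails here.

no type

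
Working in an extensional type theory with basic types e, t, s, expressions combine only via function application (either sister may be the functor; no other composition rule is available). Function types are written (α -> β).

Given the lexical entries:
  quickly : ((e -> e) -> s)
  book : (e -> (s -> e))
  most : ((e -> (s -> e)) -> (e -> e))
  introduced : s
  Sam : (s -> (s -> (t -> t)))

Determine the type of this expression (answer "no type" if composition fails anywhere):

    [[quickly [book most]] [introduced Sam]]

[book most] — most of type ((e -> (s -> e)) -> (e -> e)) combines with book of type (e -> (s -> e)): type (e -> e).
[quickly [book most]] — quickly of type ((e -> e) -> s) combines with [book most] of type (e -> e): type s.
[introduced Sam] — Sam of type (s -> (s -> (t -> t))) combines with introduced of type s: type (s -> (t -> t)).
[[quickly [book most]] [introduced Sam]] — [introduced Sam] of type (s -> (t -> t)) combines with [quickly [book most]] of type s: type (t -> t).

(t -> t)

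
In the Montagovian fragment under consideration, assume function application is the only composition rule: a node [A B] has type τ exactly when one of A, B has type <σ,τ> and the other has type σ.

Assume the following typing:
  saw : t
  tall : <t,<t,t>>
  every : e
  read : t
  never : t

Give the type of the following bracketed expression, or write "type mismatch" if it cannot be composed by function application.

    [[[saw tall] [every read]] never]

At [saw tall], tall : <t,<t,t>> takes saw : t, giving <t,t>.
[every read]: e with t — neither is a function whose domain matches the other; composition fails here.

type mismatch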